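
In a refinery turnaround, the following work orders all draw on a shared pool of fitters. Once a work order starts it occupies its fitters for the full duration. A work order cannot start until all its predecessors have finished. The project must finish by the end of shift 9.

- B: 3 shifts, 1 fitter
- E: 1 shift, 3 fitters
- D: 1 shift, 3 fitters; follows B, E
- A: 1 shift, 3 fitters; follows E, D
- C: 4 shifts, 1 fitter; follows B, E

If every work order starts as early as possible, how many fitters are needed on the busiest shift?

4

Early-start schedule: B@1, E@1, D@4, A@5, C@4.
Load per shift: shift 1: 4, shift 2: 1, shift 3: 1, shift 4: 4, shift 5: 4, shift 6: 1, shift 7: 1, shift 8: 0, shift 9: 0.
Peak is 4.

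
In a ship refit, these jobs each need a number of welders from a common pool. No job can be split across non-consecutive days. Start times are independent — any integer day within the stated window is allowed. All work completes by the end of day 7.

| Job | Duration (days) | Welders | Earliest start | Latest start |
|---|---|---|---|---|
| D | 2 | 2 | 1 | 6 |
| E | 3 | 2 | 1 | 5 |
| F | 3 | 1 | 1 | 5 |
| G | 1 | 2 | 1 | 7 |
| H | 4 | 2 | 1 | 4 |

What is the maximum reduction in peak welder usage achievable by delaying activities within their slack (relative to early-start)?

Early-start peak: d1:9  d2:7  d3:5  d4:2  d5:0  d6:0  d7:0 ⇒ 9.
Leveled (D@1, E@1, F@3, G@6, H@4): d1:4  d2:4  d3:3  d4:3  d5:3  d6:4  d7:2 ⇒ 4.
Reduction 9 − 4 = 5.

5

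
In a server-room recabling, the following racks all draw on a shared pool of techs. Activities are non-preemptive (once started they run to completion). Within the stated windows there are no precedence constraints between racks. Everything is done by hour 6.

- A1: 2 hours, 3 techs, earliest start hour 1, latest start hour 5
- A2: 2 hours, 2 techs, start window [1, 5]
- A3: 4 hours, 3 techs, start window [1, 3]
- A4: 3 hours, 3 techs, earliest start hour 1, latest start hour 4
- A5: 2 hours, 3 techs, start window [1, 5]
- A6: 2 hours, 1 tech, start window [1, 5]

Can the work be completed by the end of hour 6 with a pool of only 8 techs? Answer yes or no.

Schedule A1@1, A2@1, A3@1, A4@3, A5@5, A6@3: h1:8  h2:8  h3:7  h4:7  h5:6  h6:3 — peak 8 ≤ 8.

yes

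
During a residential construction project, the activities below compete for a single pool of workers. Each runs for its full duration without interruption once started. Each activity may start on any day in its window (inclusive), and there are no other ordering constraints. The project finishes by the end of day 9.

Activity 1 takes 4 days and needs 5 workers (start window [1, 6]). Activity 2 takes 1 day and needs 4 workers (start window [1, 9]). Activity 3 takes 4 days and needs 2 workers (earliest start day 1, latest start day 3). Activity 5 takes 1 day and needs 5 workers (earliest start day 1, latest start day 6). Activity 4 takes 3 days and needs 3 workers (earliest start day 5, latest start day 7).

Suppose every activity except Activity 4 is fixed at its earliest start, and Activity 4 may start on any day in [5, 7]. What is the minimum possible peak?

Activity 4@5: d1:16  d2:7  d3:7  d4:7  d5:3  d6:3  d7:3  d8:0  d9:0 → peak 16
Activity 4@6: d1:16  d2:7  d3:7  d4:7  d5:0  d6:3  d7:3  d8:3  d9:0 → peak 16
Activity 4@7: d1:16  d2:7  d3:7  d4:7  d5:0  d6:0  d7:3  d8:3  d9:3 → peak 16
Best is Activity 4@5, peak 16.

16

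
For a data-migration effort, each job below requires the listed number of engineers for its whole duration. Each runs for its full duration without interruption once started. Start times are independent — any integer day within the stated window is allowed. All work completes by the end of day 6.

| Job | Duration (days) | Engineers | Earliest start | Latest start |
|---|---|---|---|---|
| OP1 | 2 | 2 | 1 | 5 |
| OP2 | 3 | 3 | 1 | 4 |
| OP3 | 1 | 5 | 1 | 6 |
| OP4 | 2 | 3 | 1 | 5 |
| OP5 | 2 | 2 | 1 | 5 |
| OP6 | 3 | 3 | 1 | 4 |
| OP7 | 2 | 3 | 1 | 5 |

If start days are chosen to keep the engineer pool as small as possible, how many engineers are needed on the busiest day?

Early-start (OP1@1, OP2@1, OP3@1, OP4@1, OP5@1, OP6@1, OP7@1) gives peak 21: d1:21  d2:16  d3:6  d4:0  d5:0  d6:0.
Shift OP3→3, OP5→4, OP6→4, OP7→4.
Schedule OP1@1, OP2@1, OP3@3, OP4@1, OP5@4, OP6@4, OP7@4: d1:8  d2:8  d3:8  d4:8  d5:8  d6:3 — peak 8.
Total engineer-days = 43 over 6 days ⇒ peak ≥ ⌈43/6⌉ = 8, so 8 is optimal.

8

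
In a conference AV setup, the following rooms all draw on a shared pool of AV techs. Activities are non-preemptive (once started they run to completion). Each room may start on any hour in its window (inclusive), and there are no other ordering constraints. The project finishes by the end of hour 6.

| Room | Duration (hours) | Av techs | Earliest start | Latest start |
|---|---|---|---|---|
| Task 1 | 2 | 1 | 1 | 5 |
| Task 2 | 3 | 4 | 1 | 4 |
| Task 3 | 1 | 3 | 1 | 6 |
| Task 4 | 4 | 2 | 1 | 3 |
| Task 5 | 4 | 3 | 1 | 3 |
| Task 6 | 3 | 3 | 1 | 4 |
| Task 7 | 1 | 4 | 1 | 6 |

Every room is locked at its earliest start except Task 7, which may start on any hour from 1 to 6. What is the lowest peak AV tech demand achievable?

16

Task 7@1: h1:20  h2:13  h3:12  h4:5  h5:0  h6:0 → peak 20
Task 7@2: h1:16  h2:17  h3:12  h4:5  h5:0  h6:0 → peak 17
Task 7@3: h1:16  h2:13  h3:16  h4:5  h5:0  h6:0 → peak 16
Task 7@4: h1:16  h2:13  h3:12  h4:9  h5:0  h6:0 → peak 16
Task 7@5: h1:16  h2:13  h3:12  h4:5  h5:4  h6:0 → peak 16
Task 7@6: h1:16  h2:13  h3:12  h4:5  h5:0  h6:4 → peak 16
Best is Task 7@3, peak 16.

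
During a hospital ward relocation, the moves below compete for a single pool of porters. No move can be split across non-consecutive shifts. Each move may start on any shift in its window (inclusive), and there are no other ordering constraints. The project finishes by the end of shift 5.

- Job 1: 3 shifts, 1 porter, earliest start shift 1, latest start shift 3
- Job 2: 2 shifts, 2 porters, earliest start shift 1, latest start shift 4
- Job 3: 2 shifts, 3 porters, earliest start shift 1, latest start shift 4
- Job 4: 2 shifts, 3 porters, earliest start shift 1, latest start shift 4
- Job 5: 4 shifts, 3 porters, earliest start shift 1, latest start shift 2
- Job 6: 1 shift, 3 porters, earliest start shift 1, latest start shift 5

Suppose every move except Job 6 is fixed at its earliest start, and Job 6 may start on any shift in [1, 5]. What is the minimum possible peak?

Job 6@1: s1:15  s2:12  s3:4  s4:3  s5:0 → peak 15
Job 6@2: s1:12  s2:15  s3:4  s4:3  s5:0 → peak 15
Job 6@3: s1:12  s2:12  s3:7  s4:3  s5:0 → peak 12
Job 6@4: s1:12  s2:12  s3:4  s4:6  s5:0 → peak 12
Job 6@5: s1:12  s2:12  s3:4  s4:3  s5:3 → peak 12
Best is Job 6@3, peak 12.

12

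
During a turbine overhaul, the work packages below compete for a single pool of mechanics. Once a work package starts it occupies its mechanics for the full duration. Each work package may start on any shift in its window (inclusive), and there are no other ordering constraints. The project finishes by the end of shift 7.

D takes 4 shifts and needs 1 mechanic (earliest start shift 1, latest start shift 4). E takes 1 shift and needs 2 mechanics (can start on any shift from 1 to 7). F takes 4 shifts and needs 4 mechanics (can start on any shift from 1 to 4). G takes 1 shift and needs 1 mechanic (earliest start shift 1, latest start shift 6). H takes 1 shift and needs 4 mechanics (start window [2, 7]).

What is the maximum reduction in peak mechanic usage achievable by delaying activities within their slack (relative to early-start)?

Early-start peak: s1:8  s2:9  s3:5  s4:5  s5:0  s6:0  s7:0 ⇒ 9.
Leveled (D@1, E@1, F@2, G@1, H@6): s1:4  s2:5  s3:5  s4:5  s5:4  s6:4  s7:0 ⇒ 5.
Reduction 9 − 5 = 4.

4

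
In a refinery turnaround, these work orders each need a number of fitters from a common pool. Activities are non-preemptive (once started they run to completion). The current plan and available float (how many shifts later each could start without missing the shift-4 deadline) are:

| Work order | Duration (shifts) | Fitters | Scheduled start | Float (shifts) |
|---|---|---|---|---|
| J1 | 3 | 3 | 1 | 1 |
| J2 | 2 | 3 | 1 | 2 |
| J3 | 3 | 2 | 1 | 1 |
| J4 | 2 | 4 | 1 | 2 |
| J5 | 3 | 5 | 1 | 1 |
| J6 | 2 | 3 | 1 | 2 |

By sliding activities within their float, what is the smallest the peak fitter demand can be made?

16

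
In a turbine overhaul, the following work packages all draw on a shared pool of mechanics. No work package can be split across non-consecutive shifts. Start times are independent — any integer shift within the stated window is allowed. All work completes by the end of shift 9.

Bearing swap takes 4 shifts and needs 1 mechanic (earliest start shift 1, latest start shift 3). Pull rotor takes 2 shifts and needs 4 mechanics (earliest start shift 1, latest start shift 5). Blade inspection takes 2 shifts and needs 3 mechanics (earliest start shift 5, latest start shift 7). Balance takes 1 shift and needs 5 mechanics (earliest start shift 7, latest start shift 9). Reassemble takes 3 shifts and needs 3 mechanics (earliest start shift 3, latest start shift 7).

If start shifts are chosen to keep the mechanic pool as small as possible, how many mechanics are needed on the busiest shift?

Early-start (Bearing swap@1, Pull rotor@1, Blade inspection@5, Balance@7, Reassemble@3) gives peak 6: s1:5  s2:5  s3:4  s4:4  s5:6  s6:3  s7:5  s8:0  s9:0.
Shift Blade inspection→6, Balance→8.
Schedule Bearing swap@1, Pull rotor@1, Blade inspection@6, Balance@8, Reassemble@3: s1:5  s2:5  s3:4  s4:4  s5:3  s6:3  s7:3  s8:5  s9:0 — peak 5.

5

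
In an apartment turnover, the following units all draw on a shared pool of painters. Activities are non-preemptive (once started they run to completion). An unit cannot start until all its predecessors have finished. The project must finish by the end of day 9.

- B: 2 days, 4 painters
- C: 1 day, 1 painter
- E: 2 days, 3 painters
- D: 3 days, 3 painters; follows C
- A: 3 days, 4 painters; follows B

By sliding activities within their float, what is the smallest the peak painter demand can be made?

6

Early-start (B@1, C@1, E@1, D@2, A@3) gives peak 10: d1:8  d2:10  d3:7  d4:7  d5:4  d6:0  d7:0  d8:0  d9:0.
Shift E→3, D→3, A→6.
Schedule B@1, C@1, E@3, D@3, A@6: d1:5  d2:4  d3:6  d4:6  d5:3  d6:4  d7:4  d8:4  d9:0 — peak 6.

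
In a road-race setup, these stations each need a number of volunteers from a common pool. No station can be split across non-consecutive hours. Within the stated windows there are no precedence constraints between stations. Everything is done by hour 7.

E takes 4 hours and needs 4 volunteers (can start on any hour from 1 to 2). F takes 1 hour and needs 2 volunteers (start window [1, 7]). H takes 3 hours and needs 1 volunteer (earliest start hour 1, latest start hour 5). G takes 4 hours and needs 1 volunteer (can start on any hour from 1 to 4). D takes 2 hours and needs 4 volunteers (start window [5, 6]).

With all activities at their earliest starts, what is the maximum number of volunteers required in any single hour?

8

Early-start schedule: E@1, F@1, H@1, G@1, D@5.
Load per hour: hour 1: 8, hour 2: 6, hour 3: 6, hour 4: 5, hour 5: 4, hour 6: 4, hour 7: 0.
Peak is 8.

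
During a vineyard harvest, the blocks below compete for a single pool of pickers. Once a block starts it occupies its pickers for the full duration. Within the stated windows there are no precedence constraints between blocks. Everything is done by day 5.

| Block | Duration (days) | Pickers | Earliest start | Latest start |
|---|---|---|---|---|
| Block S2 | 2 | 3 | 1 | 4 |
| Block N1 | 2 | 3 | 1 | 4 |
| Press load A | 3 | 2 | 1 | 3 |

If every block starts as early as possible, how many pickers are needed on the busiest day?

Early-start schedule: Block S2@1, Block N1@1, Press load A@1.
Load per day: day 1: 8, day 2: 8, day 3: 2, day 4: 0, day 5: 0.
Peak is 8.

8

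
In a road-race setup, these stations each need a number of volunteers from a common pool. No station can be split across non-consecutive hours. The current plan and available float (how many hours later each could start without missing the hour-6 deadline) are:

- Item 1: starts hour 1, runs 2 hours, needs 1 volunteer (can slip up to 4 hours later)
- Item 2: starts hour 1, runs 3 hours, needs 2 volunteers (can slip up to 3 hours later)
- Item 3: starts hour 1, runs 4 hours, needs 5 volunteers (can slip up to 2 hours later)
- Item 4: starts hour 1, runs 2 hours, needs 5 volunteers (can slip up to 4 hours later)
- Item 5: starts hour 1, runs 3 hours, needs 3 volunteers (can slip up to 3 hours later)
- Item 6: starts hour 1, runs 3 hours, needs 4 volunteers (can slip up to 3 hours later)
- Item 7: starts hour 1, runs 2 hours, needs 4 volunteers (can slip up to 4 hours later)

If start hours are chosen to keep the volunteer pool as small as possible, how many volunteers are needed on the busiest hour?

12

Early-start (Item 1@1, Item 2@1, Item 3@1, Item 4@1, Item 5@1, Item 6@1, Item 7@1) gives peak 24: h1:24  h2:24  h3:14  h4:5  h5:0  h6:0.
Shift Item 4→5, Item 5→3, Item 6→4.
Schedule Item 1@1, Item 2@1, Item 3@1, Item 4@5, Item 5@3, Item 6@4, Item 7@1: h1:12  h2:12  h3:10  h4:12  h5:12  h6:9 — peak 12.
Total volunteer-hours = 67 over 6 hours ⇒ peak ≥ ⌈67/6⌉ = 12, so 12 is optimal.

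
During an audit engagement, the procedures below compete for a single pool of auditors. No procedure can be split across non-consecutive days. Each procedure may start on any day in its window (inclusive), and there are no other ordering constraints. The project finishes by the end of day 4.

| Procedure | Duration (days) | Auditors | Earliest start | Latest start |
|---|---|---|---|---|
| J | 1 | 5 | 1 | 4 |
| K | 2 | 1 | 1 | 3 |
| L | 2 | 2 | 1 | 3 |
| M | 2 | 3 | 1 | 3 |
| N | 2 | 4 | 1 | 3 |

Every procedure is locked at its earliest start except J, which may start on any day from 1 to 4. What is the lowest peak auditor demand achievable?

J@1: d1:15  d2:10  d3:0  d4:0 → peak 15
J@2: d1:10  d2:15  d3:0  d4:0 → peak 15
J@3: d1:10  d2:10  d3:5  d4:0 → peak 10
J@4: d1:10  d2:10  d3:0  d4:5 → peak 10
Best is J@3, peak 10.

10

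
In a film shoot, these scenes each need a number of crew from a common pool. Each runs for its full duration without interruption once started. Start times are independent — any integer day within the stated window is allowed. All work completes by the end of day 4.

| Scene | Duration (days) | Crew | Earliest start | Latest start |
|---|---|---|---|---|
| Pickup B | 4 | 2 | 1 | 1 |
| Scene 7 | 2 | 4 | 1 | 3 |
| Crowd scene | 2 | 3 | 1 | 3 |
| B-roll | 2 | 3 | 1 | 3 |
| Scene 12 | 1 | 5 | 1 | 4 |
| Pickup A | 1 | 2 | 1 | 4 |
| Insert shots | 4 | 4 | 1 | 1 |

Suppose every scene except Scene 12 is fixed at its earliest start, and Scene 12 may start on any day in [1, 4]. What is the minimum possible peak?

Scene 12@1: d1:23  d2:16  d3:6  d4:6 → peak 23
Scene 12@2: d1:18  d2:21  d3:6  d4:6 → peak 21
Scene 12@3: d1:18  d2:16  d3:11  d4:6 → peak 18
Scene 12@4: d1:18  d2:16  d3:6  d4:11 → peak 18
Best is Scene 12@3, peak 18.

18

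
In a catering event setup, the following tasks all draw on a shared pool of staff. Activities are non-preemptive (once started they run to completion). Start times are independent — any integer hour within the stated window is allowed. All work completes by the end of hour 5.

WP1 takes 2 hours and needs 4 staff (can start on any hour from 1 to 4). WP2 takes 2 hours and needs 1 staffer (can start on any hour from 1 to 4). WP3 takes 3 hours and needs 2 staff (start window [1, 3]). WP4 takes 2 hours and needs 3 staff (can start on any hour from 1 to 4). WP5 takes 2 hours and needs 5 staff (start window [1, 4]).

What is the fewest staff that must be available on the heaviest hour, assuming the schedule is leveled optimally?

8

Early-start (WP1@1, WP2@1, WP3@1, WP4@1, WP5@1) gives peak 15: h1:15  h2:15  h3:2  h4:0  h5:0.
Shift WP4→3, WP5→4.
Schedule WP1@1, WP2@1, WP3@1, WP4@3, WP5@4: h1:7  h2:7  h3:5  h4:8  h5:5 — peak 8.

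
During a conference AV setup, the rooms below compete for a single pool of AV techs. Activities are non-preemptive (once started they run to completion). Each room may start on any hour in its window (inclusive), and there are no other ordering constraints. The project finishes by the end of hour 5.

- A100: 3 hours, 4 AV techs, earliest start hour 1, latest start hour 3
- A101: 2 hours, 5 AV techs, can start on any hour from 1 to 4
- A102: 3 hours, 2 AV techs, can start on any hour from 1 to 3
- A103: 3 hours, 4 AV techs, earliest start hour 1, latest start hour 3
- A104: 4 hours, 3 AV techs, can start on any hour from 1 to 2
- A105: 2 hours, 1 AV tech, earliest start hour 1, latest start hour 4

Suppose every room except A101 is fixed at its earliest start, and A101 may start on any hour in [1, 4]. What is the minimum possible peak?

14

A101@1: h1:19  h2:19  h3:13  h4:3  h5:0 → peak 19
A101@2: h1:14  h2:19  h3:18  h4:3  h5:0 → peak 19
A101@3: h1:14  h2:14  h3:18  h4:8  h5:0 → peak 18
A101@4: h1:14  h2:14  h3:13  h4:8  h5:5 → peak 14
Best is A101@4, peak 14.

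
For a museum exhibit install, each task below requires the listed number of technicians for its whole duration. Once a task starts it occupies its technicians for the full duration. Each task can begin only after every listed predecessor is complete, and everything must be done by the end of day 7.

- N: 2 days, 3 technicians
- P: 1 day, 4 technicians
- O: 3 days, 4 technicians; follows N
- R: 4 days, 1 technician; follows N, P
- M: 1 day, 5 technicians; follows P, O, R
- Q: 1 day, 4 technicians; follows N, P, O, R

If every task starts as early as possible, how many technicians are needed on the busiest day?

Early-start schedule: N@1, P@1, O@3, R@3, M@7, Q@7.
Load per day: day 1: 7, day 2: 3, day 3: 5, day 4: 5, day 5: 5, day 6: 1, day 7: 9.
Peak is 9.

9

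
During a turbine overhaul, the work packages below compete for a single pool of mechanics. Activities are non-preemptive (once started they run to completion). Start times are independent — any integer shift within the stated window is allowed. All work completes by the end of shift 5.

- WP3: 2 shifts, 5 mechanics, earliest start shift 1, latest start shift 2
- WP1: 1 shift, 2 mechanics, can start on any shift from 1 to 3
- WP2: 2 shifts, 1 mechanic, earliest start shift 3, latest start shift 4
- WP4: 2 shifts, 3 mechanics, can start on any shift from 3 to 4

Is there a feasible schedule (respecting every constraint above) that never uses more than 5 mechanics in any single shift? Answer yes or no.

Schedule WP3@1, WP1@3, WP2@3, WP4@4: s1:5  s2:5  s3:3  s4:4  s5:3 — peak 5 ≤ 5.

yes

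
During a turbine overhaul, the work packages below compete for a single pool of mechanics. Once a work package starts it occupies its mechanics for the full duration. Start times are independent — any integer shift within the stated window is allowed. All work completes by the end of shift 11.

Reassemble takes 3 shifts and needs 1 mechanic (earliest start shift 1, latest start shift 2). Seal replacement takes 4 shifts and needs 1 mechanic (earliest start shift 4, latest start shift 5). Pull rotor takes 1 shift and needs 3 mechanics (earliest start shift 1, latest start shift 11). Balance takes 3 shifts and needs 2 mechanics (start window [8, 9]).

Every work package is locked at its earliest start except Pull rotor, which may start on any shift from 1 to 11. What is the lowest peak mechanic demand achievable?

Pull rotor@1: s1:4  s2:1  s3:1  s4:1  s5:1  s6:1  s7:1  s8:2  s9:2  s10:2  s11:0 → peak 4
Pull rotor@2: s1:1  s2:4  s3:1  s4:1  s5:1  s6:1  s7:1  s8:2  s9:2  s10:2  s11:0 → peak 4
Pull rotor@3: s1:1  s2:1  s3:4  s4:1  s5:1  s6:1  s7:1  s8:2  s9:2  s10:2  s11:0 → peak 4
Pull rotor@4: s1:1  s2:1  s3:1  s4:4  s5:1  s6:1  s7:1  s8:2  s9:2  s10:2  s11:0 → peak 4
Pull rotor@5: s1:1  s2:1  s3:1  s4:1  s5:4  s6:1  s7:1  s8:2  s9:2  s10:2  s11:0 → peak 4
Pull rotor@6: s1:1  s2:1  s3:1  s4:1  s5:1  s6:4  s7:1  s8:2  s9:2  s10:2  s11:0 → peak 4
Pull rotor@7: s1:1  s2:1  s3:1  s4:1  s5:1  s6:1  s7:4  s8:2  s9:2  s10:2  s11:0 → peak 4
Pull rotor@8: s1:1  s2:1  s3:1  s4:1  s5:1  s6:1  s7:1  s8:5  s9:2  s10:2  s11:0 → peak 5
Pull rotor@9: s1:1  s2:1  s3:1  s4:1  s5:1  s6:1  s7:1  s8:2  s9:5  s10:2  s11:0 → peak 5
Pull rotor@10: s1:1  s2:1  s3:1  s4:1  s5:1  s6:1  s7:1  s8:2  s9:2  s10:5  s11:0 → peak 5
Pull rotor@11: s1:1  s2:1  s3:1  s4:1  s5:1  s6:1  s7:1  s8:2  s9:2  s10:2  s11:3 → peak 3
Best is Pull rotor@11, peak 3.

3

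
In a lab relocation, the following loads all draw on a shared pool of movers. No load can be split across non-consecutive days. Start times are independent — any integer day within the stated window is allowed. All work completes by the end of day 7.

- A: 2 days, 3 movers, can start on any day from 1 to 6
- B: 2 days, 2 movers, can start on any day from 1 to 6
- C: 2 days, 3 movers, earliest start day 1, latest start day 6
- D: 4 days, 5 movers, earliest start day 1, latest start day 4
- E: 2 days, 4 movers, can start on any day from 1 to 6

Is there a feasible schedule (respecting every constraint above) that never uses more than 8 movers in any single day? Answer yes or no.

yes

Schedule A@1, B@3, C@5, D@1, E@5: d1:8  d2:8  d3:7  d4:7  d5:7  d6:7  d7:0 — peak 8 ≤ 8.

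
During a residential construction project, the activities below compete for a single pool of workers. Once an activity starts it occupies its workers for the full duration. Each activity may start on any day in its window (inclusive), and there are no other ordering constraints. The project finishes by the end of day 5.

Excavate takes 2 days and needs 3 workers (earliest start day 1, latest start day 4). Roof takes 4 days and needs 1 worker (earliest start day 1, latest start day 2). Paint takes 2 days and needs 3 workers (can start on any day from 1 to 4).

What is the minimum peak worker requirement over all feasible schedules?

Early-start (Excavate@1, Roof@1, Paint@1) gives peak 7: d1:7  d2:7  d3:1  d4:1  d5:0.
Shift Paint→3.
Schedule Excavate@1, Roof@1, Paint@3: d1:4  d2:4  d3:4  d4:4  d5:0 — peak 4.
Total worker-days = 16 over 5 days ⇒ peak ≥ ⌈16/5⌉ = 4, so 4 is optimal.

4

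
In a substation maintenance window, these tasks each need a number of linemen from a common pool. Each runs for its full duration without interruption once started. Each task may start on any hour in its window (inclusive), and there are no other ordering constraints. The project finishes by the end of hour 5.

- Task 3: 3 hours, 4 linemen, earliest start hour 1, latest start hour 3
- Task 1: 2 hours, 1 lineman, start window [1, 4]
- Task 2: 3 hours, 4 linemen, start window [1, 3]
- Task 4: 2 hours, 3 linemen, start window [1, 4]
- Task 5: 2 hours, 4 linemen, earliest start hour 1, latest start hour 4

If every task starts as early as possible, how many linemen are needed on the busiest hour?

Early-start schedule: Task 3@1, Task 1@1, Task 2@1, Task 4@1, Task 5@1.
Load per hour: hour 1: 16, hour 2: 16, hour 3: 8, hour 4: 0, hour 5: 0.
Peak is 16.

16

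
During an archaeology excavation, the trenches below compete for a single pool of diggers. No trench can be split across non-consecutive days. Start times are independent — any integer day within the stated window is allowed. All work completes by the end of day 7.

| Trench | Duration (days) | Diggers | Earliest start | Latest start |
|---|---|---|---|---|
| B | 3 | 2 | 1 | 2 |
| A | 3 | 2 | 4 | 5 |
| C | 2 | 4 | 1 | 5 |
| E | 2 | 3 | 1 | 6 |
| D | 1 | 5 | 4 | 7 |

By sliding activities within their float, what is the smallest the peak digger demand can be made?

6

Early-start (B@1, A@4, C@1, E@1, D@4) gives peak 9: d1:9  d2:9  d3:2  d4:7  d5:2  d6:2  d7:0.
Shift E→3, D→7.
Schedule B@1, A@4, C@1, E@3, D@7: d1:6  d2:6  d3:5  d4:5  d5:2  d6:2  d7:5 — peak 6.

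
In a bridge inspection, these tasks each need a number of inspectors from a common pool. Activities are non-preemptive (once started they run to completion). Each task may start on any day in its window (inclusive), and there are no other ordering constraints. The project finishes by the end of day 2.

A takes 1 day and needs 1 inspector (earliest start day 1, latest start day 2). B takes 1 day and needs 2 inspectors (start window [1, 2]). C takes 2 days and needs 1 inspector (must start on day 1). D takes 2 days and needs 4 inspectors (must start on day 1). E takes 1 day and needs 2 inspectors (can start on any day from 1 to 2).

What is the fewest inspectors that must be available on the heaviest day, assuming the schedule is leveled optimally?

8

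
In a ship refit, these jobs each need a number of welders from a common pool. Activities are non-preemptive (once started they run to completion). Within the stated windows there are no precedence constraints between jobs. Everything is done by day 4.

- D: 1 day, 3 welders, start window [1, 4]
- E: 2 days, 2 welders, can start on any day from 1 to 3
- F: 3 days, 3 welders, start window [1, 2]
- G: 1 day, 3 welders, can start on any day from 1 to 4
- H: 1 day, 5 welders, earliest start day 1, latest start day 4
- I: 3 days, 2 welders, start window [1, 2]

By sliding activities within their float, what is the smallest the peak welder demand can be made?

8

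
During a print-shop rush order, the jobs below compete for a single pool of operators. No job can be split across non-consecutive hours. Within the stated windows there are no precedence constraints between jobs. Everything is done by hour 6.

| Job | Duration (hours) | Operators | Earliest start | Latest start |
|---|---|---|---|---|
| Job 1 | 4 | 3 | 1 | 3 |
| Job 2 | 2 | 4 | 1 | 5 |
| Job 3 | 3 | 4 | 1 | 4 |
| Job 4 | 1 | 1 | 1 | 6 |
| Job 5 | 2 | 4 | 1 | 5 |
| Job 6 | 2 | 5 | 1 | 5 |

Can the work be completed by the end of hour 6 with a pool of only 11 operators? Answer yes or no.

Schedule Job 1@1, Job 2@1, Job 3@1, Job 4@3, Job 5@4, Job 6@5: h1:11  h2:11  h3:8  h4:7  h5:9  h6:5 — peak 11 ≤ 11.

yes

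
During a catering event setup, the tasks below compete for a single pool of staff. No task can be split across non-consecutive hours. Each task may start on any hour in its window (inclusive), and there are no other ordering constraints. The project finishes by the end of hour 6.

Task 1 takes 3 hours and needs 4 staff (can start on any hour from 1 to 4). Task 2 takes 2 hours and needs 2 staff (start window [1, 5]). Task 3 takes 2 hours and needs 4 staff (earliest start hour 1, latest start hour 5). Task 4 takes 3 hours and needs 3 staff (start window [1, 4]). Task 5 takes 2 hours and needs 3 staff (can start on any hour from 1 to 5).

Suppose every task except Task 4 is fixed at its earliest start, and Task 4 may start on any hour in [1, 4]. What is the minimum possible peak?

13

Task 4@1: h1:16  h2:16  h3:7  h4:0  h5:0  h6:0 → peak 16
Task 4@2: h1:13  h2:16  h3:7  h4:3  h5:0  h6:0 → peak 16
Task 4@3: h1:13  h2:13  h3:7  h4:3  h5:3  h6:0 → peak 13
Task 4@4: h1:13  h2:13  h3:4  h4:3  h5:3  h6:3 → peak 13
Best is Task 4@3, peak 13.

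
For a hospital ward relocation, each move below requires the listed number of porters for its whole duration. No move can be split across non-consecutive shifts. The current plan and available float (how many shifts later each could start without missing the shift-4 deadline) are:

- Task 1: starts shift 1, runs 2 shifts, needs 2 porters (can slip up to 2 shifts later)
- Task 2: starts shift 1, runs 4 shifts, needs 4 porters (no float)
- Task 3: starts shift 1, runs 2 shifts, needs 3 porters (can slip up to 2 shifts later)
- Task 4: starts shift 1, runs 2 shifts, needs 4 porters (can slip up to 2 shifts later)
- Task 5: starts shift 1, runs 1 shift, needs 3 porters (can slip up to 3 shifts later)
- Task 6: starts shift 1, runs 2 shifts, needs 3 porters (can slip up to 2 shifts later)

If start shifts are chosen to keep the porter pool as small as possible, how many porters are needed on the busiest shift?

12

Early-start (Task 1@1, Task 2@1, Task 3@1, Task 4@1, Task 5@1, Task 6@1) gives peak 19: s1:19  s2:16  s3:4  s4:4.
Shift Task 4→3, Task 6→2.
Schedule Task 1@1, Task 2@1, Task 3@1, Task 4@3, Task 5@1, Task 6@2: s1:12  s2:12  s3:11  s4:8 — peak 12.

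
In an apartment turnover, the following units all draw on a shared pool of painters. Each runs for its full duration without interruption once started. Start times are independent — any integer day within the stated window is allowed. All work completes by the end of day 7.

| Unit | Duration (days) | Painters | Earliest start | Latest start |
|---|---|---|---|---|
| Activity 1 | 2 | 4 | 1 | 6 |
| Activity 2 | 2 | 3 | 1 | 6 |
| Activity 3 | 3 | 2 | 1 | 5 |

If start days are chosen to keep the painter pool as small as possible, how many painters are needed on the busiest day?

Early-start (Activity 1@1, Activity 2@1, Activity 3@1) gives peak 9: d1:9  d2:9  d3:2  d4:0  d5:0  d6:0  d7:0.
Shift Activity 2→3, Activity 3→5.
Schedule Activity 1@1, Activity 2@3, Activity 3@5: d1:4  d2:4  d3:3  d4:3  d5:2  d6:2  d7:2 — peak 4.

4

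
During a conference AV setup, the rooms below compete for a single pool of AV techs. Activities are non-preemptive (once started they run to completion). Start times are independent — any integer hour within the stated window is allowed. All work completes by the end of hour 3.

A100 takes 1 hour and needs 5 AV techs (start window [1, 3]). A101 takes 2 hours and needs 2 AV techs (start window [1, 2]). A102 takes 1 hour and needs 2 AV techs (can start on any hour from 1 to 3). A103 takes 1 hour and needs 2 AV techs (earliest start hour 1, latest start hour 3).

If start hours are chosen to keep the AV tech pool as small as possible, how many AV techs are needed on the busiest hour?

5

Early-start (A100@1, A101@1, A102@1, A103@1) gives peak 11: h1:11  h2:2  h3:0.
Shift A101→2, A102→2, A103→3.
Schedule A100@1, A101@2, A102@2, A103@3: h1:5  h2:4  h3:4 — peak 5.
Total AV tech-hours = 13 over 3 hours ⇒ peak ≥ ⌈13/3⌉ = 5, so 5 is optimal.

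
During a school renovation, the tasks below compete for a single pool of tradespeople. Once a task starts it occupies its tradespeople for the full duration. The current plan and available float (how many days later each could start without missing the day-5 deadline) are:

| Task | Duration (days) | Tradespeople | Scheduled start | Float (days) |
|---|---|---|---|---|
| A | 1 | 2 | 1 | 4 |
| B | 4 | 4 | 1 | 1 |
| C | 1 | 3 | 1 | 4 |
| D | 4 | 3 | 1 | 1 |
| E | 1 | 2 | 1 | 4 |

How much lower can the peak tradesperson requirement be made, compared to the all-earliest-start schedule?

Early-start peak: d1:14  d2:7  d3:7  d4:7  d5:0 ⇒ 14.
Leveled (A@1, B@2, C@1, D@2, E@1): d1:7  d2:7  d3:7  d4:7  d5:7 ⇒ 7.
Reduction 14 − 7 = 7.

7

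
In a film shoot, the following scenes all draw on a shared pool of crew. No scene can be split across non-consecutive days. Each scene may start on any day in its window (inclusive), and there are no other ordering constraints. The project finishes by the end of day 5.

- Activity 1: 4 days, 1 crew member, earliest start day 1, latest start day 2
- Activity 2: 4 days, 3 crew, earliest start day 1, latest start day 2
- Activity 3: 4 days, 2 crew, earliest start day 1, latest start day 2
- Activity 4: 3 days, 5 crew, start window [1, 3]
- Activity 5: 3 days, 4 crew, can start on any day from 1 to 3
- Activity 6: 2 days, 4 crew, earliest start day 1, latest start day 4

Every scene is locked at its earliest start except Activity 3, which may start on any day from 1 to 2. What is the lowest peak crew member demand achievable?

19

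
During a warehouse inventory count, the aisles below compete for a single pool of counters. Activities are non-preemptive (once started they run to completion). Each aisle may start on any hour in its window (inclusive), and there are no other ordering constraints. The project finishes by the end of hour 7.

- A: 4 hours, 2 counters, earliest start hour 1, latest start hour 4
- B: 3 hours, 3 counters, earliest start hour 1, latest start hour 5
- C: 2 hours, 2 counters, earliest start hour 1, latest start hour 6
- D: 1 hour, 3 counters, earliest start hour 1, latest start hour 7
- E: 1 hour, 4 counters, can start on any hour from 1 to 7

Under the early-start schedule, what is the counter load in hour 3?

At early start, hour 3 has: A, B.
Demand: 2 + 3 = 5.

5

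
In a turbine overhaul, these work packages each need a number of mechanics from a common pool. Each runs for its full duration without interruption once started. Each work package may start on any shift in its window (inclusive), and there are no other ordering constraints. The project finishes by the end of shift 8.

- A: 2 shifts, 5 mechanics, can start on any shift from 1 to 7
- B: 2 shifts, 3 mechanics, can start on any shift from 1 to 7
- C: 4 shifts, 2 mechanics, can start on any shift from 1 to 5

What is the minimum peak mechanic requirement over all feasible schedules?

Early-start (A@1, B@1, C@1) gives peak 10: s1:10  s2:10  s3:2  s4:2  s5:0  s6:0  s7:0  s8:0.
Shift B→3, C→3.
Schedule A@1, B@3, C@3: s1:5  s2:5  s3:5  s4:5  s5:2  s6:2  s7:0  s8:0 — peak 5.

5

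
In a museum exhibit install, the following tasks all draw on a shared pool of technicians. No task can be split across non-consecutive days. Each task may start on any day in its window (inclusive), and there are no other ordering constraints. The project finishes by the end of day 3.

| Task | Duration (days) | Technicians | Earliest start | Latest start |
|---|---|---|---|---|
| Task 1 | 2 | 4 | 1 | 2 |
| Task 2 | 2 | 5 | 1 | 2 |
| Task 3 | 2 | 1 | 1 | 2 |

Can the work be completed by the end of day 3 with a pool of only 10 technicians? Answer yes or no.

Schedule Task 1@1, Task 2@1, Task 3@1: d1:10  d2:10  d3:0 — peak 10 ≤ 10.

yes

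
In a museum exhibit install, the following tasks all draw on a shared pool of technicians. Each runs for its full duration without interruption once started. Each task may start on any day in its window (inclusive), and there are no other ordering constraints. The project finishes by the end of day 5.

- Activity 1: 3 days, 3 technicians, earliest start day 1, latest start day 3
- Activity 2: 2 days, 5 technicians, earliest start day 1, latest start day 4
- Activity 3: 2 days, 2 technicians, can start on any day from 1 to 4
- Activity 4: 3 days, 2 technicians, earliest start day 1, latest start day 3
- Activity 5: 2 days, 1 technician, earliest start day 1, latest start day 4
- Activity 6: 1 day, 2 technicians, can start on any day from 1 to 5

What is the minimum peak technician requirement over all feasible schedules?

Early-start (Activity 1@1, Activity 2@1, Activity 3@1, Activity 4@1, Activity 5@1, Activity 6@1) gives peak 15: d1:15  d2:13  d3:5  d4:0  d5:0.
Shift Activity 2→4, Activity 5→3, Activity 6→5.
Schedule Activity 1@1, Activity 2@4, Activity 3@1, Activity 4@1, Activity 5@3, Activity 6@5: d1:7  d2:7  d3:6  d4:6  d5:7 — peak 7.
Total technician-days = 33 over 5 days ⇒ peak ≥ ⌈33/5⌉ = 7, so 7 is optimal.

7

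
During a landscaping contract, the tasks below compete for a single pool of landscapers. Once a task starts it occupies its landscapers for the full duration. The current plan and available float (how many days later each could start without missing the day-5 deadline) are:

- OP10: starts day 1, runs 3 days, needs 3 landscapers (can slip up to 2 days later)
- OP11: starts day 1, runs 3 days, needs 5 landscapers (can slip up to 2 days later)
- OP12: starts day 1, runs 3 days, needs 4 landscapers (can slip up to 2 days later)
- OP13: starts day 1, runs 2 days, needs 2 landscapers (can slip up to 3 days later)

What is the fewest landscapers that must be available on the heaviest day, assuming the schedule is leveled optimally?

Early-start (OP10@1, OP11@1, OP12@1, OP13@1) gives peak 14: d1:14  d2:14  d3:12  d4:0  d5:0.
Shift OP13→4.
Schedule OP10@1, OP11@1, OP12@1, OP13@4: d1:12  d2:12  d3:12  d4:2  d5:2 — peak 12.

12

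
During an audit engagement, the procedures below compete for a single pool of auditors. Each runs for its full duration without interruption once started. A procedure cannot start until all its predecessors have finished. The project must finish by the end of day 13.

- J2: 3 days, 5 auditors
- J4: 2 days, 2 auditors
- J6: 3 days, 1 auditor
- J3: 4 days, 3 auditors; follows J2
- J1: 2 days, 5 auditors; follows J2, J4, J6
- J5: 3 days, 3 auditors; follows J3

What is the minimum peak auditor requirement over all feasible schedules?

Early-start (J2@1, J4@1, J6@1, J3@4, J1@4, J5@8) gives peak 8: d1:8  d2:8  d3:6  d4:8  d5:8  d6:3  d7:3  d8:3  d9:3  d10:3  d11:0  d12:0  d13:0.
Shift J4→4, J6→6, J1→9, J5→11.
Schedule J2@1, J4@4, J6@6, J3@4, J1@9, J5@11: d1:5  d2:5  d3:5  d4:5  d5:5  d6:4  d7:4  d8:1  d9:5  d10:5  d11:3  d12:3  d13:3 — peak 5.
Total auditor-days = 53 over 13 days ⇒ peak ≥ ⌈53/13⌉ = 5, so 5 is optimal.

5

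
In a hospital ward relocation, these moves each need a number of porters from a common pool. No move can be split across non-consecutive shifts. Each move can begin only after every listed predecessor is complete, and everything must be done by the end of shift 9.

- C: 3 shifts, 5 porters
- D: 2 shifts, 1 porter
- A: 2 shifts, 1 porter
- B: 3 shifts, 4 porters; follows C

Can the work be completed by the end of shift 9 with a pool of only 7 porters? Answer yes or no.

Schedule C@1, D@4, A@4, B@6: s1:5  s2:5  s3:5  s4:2  s5:2  s6:4  s7:4  s8:4  s9:0 — peak 5 ≤ 7.

yes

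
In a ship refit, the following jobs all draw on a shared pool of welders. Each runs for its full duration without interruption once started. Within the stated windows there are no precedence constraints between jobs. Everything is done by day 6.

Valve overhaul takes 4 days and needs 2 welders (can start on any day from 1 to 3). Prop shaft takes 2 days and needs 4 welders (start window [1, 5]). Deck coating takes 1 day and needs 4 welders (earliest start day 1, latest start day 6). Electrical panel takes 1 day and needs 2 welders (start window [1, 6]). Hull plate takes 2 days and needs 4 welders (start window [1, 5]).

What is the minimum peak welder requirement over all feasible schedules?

6

Early-start (Valve overhaul@1, Prop shaft@1, Deck coating@1, Electrical panel@1, Hull plate@1) gives peak 16: d1:16  d2:10  d3:2  d4:2  d5:0  d6:0.
Shift Deck coating→3, Electrical panel→4, Hull plate→5.
Schedule Valve overhaul@1, Prop shaft@1, Deck coating@3, Electrical panel@4, Hull plate@5: d1:6  d2:6  d3:6  d4:4  d5:4  d6:4 — peak 6.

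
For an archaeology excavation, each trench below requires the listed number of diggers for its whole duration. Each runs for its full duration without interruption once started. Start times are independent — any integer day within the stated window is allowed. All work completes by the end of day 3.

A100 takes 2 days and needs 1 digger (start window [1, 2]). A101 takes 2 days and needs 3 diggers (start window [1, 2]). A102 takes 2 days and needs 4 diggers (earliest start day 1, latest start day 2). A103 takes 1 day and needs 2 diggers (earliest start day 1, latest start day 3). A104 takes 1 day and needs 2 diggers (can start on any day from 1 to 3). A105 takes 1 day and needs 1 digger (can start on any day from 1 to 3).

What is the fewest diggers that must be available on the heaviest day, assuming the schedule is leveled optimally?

8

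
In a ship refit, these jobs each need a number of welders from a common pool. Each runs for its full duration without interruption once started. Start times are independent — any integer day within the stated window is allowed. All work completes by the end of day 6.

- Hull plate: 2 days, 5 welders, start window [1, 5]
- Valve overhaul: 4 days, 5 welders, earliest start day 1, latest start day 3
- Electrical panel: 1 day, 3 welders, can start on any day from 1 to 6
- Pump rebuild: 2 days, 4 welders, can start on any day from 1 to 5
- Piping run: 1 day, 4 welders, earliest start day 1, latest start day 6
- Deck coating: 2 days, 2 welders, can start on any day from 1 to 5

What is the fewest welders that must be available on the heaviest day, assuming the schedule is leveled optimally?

9

Early-start (Hull plate@1, Valve overhaul@1, Electrical panel@1, Pump rebuild@1, Piping run@1, Deck coating@1) gives peak 23: d1:23  d2:16  d3:5  d4:5  d5:0  d6:0.
Shift Valve overhaul→3, Pump rebuild→2, Piping run→4, Deck coating→5.
Schedule Hull plate@1, Valve overhaul@3, Electrical panel@1, Pump rebuild@2, Piping run@4, Deck coating@5: d1:8  d2:9  d3:9  d4:9  d5:7  d6:7 — peak 9.
Total welder-days = 49 over 6 days ⇒ peak ≥ ⌈49/6⌉ = 9, so 9 is optimal.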